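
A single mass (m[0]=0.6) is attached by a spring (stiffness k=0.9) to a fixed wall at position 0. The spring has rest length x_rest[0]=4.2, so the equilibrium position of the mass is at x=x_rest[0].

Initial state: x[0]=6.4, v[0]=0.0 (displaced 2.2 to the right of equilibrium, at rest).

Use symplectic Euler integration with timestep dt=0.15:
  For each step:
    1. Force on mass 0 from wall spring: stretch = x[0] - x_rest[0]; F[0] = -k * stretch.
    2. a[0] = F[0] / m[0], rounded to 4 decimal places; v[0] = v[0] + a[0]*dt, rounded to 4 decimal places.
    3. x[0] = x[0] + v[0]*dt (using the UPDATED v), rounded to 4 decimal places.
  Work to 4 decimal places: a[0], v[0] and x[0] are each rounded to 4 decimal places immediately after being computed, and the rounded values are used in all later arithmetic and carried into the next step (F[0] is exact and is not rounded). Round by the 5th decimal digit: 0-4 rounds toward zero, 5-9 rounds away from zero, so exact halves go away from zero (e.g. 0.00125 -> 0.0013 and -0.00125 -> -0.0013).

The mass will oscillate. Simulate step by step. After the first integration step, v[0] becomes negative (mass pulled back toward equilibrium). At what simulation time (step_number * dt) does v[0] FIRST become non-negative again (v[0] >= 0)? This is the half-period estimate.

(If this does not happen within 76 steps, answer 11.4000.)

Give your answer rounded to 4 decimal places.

Step 0: x=[6.4000] v=[0.0000]
Step 1: x=[6.3258] v=[-0.4950]
Step 2: x=[6.1798] v=[-0.9733]
Step 3: x=[5.9670] v=[-1.4188]
Step 4: x=[5.6945] v=[-1.8164]
Step 5: x=[5.3716] v=[-2.1527]
Step 6: x=[5.0092] v=[-2.4163]
Step 7: x=[4.6194] v=[-2.5984]
Step 8: x=[4.2155] v=[-2.6928]
Step 9: x=[3.8111] v=[-2.6963]
Step 10: x=[3.4198] v=[-2.6088]
Step 11: x=[3.0548] v=[-2.4333]
Step 12: x=[2.7285] v=[-2.1756]
Step 13: x=[2.4518] v=[-1.8445]
Step 14: x=[2.2341] v=[-1.4512]
Step 15: x=[2.0828] v=[-1.0089]
Step 16: x=[2.0029] v=[-0.5325]
Step 17: x=[1.9972] v=[-0.0381]
Step 18: x=[2.0658] v=[0.4575]
First v>=0 after going negative at step 18, time=2.7000

Answer: 2.7000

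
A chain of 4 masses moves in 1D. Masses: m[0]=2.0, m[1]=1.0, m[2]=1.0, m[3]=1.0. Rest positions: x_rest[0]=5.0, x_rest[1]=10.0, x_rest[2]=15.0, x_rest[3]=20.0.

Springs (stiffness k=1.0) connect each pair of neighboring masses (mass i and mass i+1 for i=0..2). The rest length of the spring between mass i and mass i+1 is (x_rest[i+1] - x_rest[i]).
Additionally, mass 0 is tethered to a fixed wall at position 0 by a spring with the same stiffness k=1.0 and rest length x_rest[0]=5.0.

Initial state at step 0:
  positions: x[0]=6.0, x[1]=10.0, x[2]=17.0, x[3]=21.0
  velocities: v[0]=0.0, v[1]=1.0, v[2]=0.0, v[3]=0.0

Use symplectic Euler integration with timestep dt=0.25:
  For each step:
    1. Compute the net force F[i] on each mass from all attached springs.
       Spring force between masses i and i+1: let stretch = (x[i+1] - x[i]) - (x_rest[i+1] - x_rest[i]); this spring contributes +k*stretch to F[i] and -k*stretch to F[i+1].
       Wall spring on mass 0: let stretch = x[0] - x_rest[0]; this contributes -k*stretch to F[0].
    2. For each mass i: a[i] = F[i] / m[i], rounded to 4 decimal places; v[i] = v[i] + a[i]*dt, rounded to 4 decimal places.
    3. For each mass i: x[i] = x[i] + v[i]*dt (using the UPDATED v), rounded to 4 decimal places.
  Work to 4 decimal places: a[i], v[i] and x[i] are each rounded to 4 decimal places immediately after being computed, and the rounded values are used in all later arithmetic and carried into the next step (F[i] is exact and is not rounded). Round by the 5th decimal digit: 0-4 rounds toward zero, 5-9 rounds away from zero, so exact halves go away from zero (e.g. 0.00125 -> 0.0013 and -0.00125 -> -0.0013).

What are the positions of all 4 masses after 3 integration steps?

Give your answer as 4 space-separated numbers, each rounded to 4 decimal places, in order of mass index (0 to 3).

Step 0: x=[6.0000 10.0000 17.0000 21.0000] v=[0.0000 1.0000 0.0000 0.0000]
Step 1: x=[5.9375 10.4375 16.8125 21.0625] v=[-0.2500 1.7500 -0.7500 0.2500]
Step 2: x=[5.8301 10.9922 16.4922 21.1719] v=[-0.4297 2.2188 -1.2813 0.4375]
Step 3: x=[5.7018 11.5680 16.1206 21.3013] v=[-0.5132 2.3033 -1.4864 0.5176]

Answer: 5.7018 11.5680 16.1206 21.3013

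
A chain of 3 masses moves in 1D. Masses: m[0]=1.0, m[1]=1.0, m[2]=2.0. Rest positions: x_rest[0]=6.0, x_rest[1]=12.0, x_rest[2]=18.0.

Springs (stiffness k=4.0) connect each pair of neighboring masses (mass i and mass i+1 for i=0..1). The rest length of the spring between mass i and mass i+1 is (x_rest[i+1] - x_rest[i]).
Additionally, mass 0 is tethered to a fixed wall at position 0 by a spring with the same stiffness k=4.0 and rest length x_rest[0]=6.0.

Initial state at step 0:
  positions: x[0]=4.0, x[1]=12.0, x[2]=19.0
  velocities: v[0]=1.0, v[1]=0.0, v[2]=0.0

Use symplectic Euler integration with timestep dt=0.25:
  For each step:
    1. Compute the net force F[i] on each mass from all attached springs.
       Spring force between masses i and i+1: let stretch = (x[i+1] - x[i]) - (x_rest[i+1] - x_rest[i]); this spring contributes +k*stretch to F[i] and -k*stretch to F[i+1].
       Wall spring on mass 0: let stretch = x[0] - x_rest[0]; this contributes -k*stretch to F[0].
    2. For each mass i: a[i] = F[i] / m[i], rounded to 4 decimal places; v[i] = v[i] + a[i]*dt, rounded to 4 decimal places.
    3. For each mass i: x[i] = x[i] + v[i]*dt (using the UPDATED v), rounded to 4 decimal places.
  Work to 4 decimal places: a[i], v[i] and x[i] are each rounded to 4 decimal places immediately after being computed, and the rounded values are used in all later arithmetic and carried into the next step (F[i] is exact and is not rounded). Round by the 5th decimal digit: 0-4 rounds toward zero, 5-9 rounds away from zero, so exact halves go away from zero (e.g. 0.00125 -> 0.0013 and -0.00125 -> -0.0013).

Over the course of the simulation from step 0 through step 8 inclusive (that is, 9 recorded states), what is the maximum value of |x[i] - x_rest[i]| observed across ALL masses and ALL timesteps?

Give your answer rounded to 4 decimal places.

Answer: 2.0656

Derivation:
Step 0: x=[4.0000 12.0000 19.0000] v=[1.0000 0.0000 0.0000]
Step 1: x=[5.2500 11.7500 18.8750] v=[5.0000 -1.0000 -0.5000]
Step 2: x=[6.8125 11.6563 18.6094] v=[6.2500 -0.3750 -1.0625]
Step 3: x=[7.8828 12.0899 18.2246] v=[4.2813 1.7343 -1.5391]
Step 4: x=[8.0342 13.0054 17.8230] v=[0.6056 3.6619 -1.6065]
Step 5: x=[7.4199 13.8825 17.5692] v=[-2.4574 3.5083 -1.0153]
Step 6: x=[6.5662 14.0656 17.6046] v=[-3.4147 0.7324 0.1414]
Step 7: x=[5.9458 13.2586 17.9476] v=[-2.4815 -3.2280 1.3719]
Step 8: x=[5.6672 11.7957 18.4545] v=[-1.1145 -5.8518 2.0274]
Max displacement = 2.0656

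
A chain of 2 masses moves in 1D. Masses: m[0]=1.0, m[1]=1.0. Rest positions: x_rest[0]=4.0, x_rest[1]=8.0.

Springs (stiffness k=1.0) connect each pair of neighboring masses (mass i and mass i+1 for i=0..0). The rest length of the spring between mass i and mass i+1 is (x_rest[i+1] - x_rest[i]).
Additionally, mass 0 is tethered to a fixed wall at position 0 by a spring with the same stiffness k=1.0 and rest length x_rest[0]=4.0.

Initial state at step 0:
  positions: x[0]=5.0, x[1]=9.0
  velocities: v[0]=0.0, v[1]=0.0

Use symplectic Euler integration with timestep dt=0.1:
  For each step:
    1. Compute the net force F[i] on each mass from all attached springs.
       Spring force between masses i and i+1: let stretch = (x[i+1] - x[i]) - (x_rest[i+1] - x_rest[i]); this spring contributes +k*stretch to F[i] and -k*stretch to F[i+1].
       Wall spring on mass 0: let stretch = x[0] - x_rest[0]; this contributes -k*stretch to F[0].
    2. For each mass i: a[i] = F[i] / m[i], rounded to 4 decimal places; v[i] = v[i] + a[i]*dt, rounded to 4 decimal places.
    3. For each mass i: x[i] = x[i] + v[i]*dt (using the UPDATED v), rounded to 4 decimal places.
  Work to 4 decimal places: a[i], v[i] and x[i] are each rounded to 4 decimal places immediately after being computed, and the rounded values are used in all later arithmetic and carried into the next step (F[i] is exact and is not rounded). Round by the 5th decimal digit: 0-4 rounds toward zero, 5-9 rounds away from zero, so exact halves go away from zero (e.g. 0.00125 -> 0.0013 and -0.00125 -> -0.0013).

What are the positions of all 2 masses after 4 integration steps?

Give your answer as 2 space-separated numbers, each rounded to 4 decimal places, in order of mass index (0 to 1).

Step 0: x=[5.0000 9.0000] v=[0.0000 0.0000]
Step 1: x=[4.9900 9.0000] v=[-0.1000 0.0000]
Step 2: x=[4.9702 8.9999] v=[-0.1980 -0.0010]
Step 3: x=[4.9410 8.9995] v=[-0.2921 -0.0040]
Step 4: x=[4.9030 8.9985] v=[-0.3804 -0.0099]

Answer: 4.9030 8.9985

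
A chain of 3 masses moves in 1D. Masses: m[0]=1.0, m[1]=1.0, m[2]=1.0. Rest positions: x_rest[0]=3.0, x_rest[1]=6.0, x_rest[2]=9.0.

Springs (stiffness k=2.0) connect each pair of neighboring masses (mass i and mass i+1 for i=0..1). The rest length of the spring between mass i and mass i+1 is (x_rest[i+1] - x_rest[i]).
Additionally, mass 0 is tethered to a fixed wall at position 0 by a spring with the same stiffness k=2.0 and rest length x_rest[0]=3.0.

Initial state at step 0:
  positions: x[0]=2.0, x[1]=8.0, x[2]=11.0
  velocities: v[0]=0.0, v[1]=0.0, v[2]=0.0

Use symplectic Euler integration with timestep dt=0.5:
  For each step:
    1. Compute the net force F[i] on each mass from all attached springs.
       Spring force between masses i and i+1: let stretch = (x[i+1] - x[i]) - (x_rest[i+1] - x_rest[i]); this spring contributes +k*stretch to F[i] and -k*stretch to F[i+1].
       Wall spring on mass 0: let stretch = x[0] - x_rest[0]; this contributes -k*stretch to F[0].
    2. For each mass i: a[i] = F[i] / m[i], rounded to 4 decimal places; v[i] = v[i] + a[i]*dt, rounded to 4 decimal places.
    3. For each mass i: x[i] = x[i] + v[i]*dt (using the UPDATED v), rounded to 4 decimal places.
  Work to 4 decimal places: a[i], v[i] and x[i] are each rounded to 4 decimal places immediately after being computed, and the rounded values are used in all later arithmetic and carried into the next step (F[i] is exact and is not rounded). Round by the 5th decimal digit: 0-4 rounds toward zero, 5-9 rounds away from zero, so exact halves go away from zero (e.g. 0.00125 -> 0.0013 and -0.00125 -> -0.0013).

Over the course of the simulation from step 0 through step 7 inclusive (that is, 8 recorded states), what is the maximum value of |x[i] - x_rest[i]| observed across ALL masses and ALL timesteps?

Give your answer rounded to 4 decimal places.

Step 0: x=[2.0000 8.0000 11.0000] v=[0.0000 0.0000 0.0000]
Step 1: x=[4.0000 6.5000 11.0000] v=[4.0000 -3.0000 0.0000]
Step 2: x=[5.2500 6.0000 10.2500] v=[2.5000 -1.0000 -1.5000]
Step 3: x=[4.2500 7.2500 8.8750] v=[-2.0000 2.5000 -2.7500]
Step 4: x=[2.6250 7.8125 8.1875] v=[-3.2500 1.1250 -1.3750]
Step 5: x=[2.2813 5.9688 8.8125] v=[-0.6875 -3.6875 1.2500]
Step 6: x=[2.6407 3.7032 9.5157] v=[0.7187 -4.5313 1.4063]
Step 7: x=[2.2110 3.8126 8.8126] v=[-0.8595 0.2187 -1.4062]
Max displacement = 2.2968

Answer: 2.2968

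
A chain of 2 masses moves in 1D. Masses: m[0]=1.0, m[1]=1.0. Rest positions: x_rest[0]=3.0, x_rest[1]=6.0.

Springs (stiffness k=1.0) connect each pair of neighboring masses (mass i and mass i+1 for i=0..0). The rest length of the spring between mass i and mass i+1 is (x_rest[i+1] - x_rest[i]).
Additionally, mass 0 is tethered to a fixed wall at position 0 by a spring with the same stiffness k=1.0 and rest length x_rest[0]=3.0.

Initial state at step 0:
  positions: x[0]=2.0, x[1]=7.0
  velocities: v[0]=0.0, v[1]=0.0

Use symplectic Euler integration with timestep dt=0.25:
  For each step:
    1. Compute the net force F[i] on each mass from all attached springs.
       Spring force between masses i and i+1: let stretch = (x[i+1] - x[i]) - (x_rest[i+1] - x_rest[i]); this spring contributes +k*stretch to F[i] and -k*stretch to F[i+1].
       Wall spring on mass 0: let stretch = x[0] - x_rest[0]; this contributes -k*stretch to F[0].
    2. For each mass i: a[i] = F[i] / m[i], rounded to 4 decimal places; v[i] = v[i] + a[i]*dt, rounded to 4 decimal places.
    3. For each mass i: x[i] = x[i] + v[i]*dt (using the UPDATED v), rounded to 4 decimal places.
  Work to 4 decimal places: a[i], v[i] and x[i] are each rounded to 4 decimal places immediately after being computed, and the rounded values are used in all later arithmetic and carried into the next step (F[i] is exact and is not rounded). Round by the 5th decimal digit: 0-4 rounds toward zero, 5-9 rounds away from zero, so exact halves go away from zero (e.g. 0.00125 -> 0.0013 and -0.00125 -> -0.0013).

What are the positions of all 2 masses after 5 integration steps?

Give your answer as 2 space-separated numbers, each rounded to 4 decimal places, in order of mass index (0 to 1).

Answer: 3.8549 5.7243

Derivation:
Step 0: x=[2.0000 7.0000] v=[0.0000 0.0000]
Step 1: x=[2.1875 6.8750] v=[0.7500 -0.5000]
Step 2: x=[2.5313 6.6445] v=[1.3750 -0.9219]
Step 3: x=[2.9739 6.3445] v=[1.7705 -1.2002]
Step 4: x=[3.4413 6.0213] v=[1.8697 -1.2929]
Step 5: x=[3.8549 5.7243] v=[1.6544 -1.1879]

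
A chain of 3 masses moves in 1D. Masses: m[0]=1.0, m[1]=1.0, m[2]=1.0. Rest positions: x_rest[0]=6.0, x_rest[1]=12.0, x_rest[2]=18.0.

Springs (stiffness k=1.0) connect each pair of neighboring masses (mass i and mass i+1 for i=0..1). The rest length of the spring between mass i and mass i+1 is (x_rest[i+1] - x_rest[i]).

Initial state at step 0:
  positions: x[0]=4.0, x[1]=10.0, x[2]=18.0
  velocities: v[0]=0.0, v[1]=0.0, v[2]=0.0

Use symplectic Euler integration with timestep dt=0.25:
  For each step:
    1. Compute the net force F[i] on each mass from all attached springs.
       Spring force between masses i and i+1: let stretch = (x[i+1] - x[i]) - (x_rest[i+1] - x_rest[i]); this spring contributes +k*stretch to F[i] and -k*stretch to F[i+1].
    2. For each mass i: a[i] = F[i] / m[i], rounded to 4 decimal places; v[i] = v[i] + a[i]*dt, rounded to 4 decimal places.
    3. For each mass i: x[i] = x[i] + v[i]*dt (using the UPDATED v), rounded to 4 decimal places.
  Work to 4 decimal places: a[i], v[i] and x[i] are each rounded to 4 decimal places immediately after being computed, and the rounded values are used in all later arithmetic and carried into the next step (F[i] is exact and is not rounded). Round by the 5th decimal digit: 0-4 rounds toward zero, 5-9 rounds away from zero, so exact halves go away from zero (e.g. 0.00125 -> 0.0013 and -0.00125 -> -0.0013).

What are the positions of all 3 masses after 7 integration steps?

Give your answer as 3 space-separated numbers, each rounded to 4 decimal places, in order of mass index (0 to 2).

Step 0: x=[4.0000 10.0000 18.0000] v=[0.0000 0.0000 0.0000]
Step 1: x=[4.0000 10.1250 17.8750] v=[0.0000 0.5000 -0.5000]
Step 2: x=[4.0078 10.3516 17.6406] v=[0.0313 0.9063 -0.9375]
Step 3: x=[4.0371 10.6373 17.3257] v=[0.1173 1.1426 -1.2598]
Step 4: x=[4.1040 10.9285 16.9677] v=[0.2674 1.1647 -1.4319]
Step 5: x=[4.2224 11.1706 16.6073] v=[0.4735 0.9684 -1.4417]
Step 6: x=[4.4001 11.3182 16.2821] v=[0.7106 0.5905 -1.3009]
Step 7: x=[4.6351 11.3437 16.0216] v=[0.9401 0.1020 -1.0419]

Answer: 4.6351 11.3437 16.0216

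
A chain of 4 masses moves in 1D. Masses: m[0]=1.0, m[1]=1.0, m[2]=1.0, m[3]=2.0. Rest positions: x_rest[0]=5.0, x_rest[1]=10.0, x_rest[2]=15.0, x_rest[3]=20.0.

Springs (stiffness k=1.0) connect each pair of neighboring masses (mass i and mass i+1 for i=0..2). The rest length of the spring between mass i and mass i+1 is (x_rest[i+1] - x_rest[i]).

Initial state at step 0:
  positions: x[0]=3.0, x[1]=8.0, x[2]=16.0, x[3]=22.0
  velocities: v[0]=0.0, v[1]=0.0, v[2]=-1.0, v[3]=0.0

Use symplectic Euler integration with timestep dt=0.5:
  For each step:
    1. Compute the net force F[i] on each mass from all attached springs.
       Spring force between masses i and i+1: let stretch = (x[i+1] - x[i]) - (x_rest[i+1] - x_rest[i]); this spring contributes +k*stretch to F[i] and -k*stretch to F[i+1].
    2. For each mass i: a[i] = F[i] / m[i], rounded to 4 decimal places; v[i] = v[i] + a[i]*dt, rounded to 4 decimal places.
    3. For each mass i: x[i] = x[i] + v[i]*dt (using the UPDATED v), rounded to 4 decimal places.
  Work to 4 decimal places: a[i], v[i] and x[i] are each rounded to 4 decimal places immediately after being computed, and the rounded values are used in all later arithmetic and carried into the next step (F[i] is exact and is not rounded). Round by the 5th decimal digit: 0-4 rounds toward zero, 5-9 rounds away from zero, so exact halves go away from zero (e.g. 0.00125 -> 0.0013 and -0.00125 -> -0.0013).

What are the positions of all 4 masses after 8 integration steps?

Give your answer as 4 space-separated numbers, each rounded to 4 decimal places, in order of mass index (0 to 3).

Step 0: x=[3.0000 8.0000 16.0000 22.0000] v=[0.0000 0.0000 -1.0000 0.0000]
Step 1: x=[3.0000 8.7500 15.0000 21.8750] v=[0.0000 1.5000 -2.0000 -0.2500]
Step 2: x=[3.1875 9.6250 14.1563 21.5156] v=[0.3750 1.7500 -1.6875 -0.7188]
Step 3: x=[3.7344 10.0235 14.0196 20.8613] v=[1.0938 0.7969 -0.2735 -1.3087]
Step 4: x=[4.6036 9.8487 14.5943 19.9767] v=[1.7384 -0.3496 1.1493 -1.7692]
Step 5: x=[5.5341 9.5490 15.3282 19.0443] v=[1.8610 -0.5994 1.4677 -1.8648]
Step 6: x=[6.2184 9.6904 15.5463 18.2724] v=[1.3685 0.2828 0.4362 -1.5438]
Step 7: x=[6.5207 10.4278 14.9820 17.7848] v=[0.6045 1.4748 -1.1287 -0.9753]
Step 8: x=[6.5498 11.3270 13.9798 17.5718] v=[0.0581 1.7984 -2.0044 -0.4260]

Answer: 6.5498 11.3270 13.9798 17.5718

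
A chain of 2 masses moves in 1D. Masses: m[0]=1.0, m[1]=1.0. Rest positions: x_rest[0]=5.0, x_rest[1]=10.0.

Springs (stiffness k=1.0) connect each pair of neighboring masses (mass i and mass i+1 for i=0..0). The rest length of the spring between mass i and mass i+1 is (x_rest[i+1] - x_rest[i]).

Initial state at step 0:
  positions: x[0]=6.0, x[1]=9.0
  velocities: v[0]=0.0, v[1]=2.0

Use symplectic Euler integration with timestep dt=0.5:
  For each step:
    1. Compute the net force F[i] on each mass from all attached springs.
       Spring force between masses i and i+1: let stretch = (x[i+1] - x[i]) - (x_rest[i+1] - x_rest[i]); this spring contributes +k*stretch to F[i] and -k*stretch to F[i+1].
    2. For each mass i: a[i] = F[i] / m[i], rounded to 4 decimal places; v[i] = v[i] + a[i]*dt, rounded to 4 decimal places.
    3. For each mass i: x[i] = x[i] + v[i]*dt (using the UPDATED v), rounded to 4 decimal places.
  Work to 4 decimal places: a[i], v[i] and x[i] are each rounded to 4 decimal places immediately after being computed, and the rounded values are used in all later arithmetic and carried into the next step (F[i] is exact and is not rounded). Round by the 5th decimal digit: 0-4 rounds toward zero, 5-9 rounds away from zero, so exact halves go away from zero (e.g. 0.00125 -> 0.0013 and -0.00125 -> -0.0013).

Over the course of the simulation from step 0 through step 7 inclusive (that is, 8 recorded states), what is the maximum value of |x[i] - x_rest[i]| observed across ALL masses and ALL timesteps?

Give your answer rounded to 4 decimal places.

Answer: 4.9063

Derivation:
Step 0: x=[6.0000 9.0000] v=[0.0000 2.0000]
Step 1: x=[5.5000 10.5000] v=[-1.0000 3.0000]
Step 2: x=[5.0000 12.0000] v=[-1.0000 3.0000]
Step 3: x=[5.0000 13.0000] v=[0.0000 2.0000]
Step 4: x=[5.7500 13.2500] v=[1.5000 0.5000]
Step 5: x=[7.1250 12.8750] v=[2.7500 -0.7500]
Step 6: x=[8.6875 12.3125] v=[3.1250 -1.1250]
Step 7: x=[9.9063 12.0938] v=[2.4375 -0.4375]
Max displacement = 4.9063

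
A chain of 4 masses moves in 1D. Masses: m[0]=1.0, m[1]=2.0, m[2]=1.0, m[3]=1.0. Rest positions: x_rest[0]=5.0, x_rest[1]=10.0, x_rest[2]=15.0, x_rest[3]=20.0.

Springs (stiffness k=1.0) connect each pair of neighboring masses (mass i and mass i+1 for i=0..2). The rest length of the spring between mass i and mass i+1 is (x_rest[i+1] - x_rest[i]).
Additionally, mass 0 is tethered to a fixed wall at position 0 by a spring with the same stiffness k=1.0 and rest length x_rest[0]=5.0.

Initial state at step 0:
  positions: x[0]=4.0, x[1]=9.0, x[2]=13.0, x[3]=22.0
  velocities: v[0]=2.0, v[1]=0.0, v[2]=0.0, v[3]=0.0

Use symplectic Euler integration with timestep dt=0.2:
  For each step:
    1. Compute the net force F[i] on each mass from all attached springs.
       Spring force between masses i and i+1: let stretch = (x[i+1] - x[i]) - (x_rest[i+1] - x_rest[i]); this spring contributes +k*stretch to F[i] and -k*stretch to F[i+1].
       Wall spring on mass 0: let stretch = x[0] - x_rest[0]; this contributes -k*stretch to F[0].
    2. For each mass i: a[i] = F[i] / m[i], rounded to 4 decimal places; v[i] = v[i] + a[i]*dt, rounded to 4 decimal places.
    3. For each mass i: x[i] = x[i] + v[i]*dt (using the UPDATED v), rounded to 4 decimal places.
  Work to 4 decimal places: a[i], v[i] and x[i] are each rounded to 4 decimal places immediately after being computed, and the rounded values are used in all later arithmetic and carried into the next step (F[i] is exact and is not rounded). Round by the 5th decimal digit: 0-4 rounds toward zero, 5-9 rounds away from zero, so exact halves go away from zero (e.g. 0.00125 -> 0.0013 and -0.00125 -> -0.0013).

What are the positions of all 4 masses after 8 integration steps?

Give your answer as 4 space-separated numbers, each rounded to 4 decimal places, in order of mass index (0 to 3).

Step 0: x=[4.0000 9.0000 13.0000 22.0000] v=[2.0000 0.0000 0.0000 0.0000]
Step 1: x=[4.4400 8.9800 13.2000 21.8400] v=[2.2000 -0.1000 1.0000 -0.8000]
Step 2: x=[4.8840 8.9536 13.5768 21.5344] v=[2.2200 -0.1320 1.8840 -1.5280]
Step 3: x=[5.2954 8.9383 14.0870 21.1105] v=[2.0571 -0.0766 2.5509 -2.1195]
Step 4: x=[5.6407 8.9531 14.6722 20.6057] v=[1.7266 0.0740 2.9259 -2.5242]
Step 5: x=[5.8929 9.0160 15.2660 20.0635] v=[1.2609 0.3147 2.9688 -2.7109]
Step 6: x=[6.0343 9.1415 15.8017 19.5294] v=[0.7069 0.6274 2.6783 -2.6704]
Step 7: x=[6.0586 9.3380 16.2201 19.0462] v=[0.1215 0.9827 2.0918 -2.4159]
Step 8: x=[5.9717 9.6066 16.4762 18.6500] v=[-0.4343 1.3430 1.2806 -1.9811]

Answer: 5.9717 9.6066 16.4762 18.6500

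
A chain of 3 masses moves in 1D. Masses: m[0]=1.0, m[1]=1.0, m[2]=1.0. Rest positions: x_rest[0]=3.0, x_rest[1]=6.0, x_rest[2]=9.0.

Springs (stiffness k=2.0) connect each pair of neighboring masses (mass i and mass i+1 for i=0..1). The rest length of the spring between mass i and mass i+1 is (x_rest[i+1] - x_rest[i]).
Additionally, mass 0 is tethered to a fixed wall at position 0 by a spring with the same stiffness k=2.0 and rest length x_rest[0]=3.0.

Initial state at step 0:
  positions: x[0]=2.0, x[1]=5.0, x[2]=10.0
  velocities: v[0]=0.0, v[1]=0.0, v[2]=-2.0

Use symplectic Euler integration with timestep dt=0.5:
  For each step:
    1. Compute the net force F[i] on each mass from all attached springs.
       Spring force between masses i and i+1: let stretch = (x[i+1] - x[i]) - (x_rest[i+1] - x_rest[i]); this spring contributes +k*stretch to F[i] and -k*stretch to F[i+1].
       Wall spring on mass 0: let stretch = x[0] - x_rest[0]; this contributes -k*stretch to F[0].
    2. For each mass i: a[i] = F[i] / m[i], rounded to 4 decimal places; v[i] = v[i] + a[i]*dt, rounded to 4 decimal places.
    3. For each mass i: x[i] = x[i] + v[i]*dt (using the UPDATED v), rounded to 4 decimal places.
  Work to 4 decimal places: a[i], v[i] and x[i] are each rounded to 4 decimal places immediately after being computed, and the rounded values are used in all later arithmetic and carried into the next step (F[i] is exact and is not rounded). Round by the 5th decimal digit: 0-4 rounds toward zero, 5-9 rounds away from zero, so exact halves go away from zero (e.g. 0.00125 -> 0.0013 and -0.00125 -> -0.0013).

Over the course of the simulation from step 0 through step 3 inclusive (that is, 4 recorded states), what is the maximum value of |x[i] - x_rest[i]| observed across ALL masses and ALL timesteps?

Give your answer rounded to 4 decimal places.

Answer: 2.6250

Derivation:
Step 0: x=[2.0000 5.0000 10.0000] v=[0.0000 0.0000 -2.0000]
Step 1: x=[2.5000 6.0000 8.0000] v=[1.0000 2.0000 -4.0000]
Step 2: x=[3.5000 6.2500 6.5000] v=[2.0000 0.5000 -3.0000]
Step 3: x=[4.1250 5.2500 6.3750] v=[1.2500 -2.0000 -0.2500]
Max displacement = 2.6250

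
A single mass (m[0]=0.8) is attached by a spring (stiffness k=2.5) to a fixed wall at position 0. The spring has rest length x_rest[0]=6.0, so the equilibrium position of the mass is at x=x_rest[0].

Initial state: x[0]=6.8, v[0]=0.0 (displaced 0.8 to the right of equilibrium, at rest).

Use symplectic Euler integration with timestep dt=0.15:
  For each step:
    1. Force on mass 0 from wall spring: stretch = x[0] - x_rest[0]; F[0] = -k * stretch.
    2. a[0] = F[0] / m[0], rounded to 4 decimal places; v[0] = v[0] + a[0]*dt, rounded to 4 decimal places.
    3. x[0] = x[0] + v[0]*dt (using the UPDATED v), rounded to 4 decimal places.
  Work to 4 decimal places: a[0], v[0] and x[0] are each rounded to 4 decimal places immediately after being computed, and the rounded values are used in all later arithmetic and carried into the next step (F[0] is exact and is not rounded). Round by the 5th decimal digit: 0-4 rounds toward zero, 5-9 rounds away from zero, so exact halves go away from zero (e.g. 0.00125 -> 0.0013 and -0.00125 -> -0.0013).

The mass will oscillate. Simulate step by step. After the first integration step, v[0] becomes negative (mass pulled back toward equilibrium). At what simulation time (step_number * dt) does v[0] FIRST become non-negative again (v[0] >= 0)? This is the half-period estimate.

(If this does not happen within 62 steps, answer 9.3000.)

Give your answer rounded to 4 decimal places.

Step 0: x=[6.8000] v=[0.0000]
Step 1: x=[6.7438] v=[-0.3750]
Step 2: x=[6.6352] v=[-0.7237]
Step 3: x=[6.4820] v=[-1.0215]
Step 4: x=[6.2949] v=[-1.2474]
Step 5: x=[6.0871] v=[-1.3856]
Step 6: x=[5.8731] v=[-1.4264]
Step 7: x=[5.6681] v=[-1.3669]
Step 8: x=[5.4864] v=[-1.2113]
Step 9: x=[5.3408] v=[-0.9706]
Step 10: x=[5.2416] v=[-0.6616]
Step 11: x=[5.1957] v=[-0.3061]
Step 12: x=[5.2063] v=[0.0709]
First v>=0 after going negative at step 12, time=1.8000

Answer: 1.8000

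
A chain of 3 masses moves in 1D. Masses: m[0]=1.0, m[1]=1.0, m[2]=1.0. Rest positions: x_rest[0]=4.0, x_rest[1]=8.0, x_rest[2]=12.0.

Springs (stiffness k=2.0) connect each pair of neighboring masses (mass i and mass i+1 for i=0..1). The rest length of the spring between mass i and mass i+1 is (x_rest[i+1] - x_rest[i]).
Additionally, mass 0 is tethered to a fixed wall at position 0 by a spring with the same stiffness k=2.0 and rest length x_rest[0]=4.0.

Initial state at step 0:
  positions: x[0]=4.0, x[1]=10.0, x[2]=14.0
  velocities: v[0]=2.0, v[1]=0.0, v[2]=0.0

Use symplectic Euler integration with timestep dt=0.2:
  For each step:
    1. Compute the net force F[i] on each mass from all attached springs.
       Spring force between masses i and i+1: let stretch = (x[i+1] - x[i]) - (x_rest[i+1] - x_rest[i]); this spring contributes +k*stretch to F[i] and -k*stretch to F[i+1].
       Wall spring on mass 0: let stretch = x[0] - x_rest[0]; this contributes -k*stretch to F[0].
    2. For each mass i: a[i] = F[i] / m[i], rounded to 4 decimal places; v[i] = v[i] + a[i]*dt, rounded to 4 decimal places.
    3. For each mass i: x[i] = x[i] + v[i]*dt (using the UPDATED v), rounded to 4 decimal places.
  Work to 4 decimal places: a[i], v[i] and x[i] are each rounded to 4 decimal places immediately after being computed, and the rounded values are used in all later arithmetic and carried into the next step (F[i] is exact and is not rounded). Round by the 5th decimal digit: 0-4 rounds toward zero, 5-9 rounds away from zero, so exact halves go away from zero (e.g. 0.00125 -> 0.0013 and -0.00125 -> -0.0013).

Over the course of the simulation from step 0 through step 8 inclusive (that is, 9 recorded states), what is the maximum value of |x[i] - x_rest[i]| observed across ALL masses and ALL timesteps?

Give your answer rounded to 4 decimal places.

Answer: 2.2605

Derivation:
Step 0: x=[4.0000 10.0000 14.0000] v=[2.0000 0.0000 0.0000]
Step 1: x=[4.5600 9.8400 14.0000] v=[2.8000 -0.8000 0.0000]
Step 2: x=[5.1776 9.5904 13.9872] v=[3.0880 -1.2480 -0.0640]
Step 3: x=[5.7340 9.3395 13.9427] v=[2.7821 -1.2544 -0.2227]
Step 4: x=[6.1201 9.1684 13.8499] v=[1.9307 -0.8553 -0.4640]
Step 5: x=[6.2605 9.1280 13.7026] v=[0.7020 -0.2020 -0.7366]
Step 6: x=[6.1295 9.2242 13.5093] v=[-0.6552 0.4808 -0.9664]
Step 7: x=[5.7557 9.4156 13.2932] v=[-1.8691 0.9570 -1.0804]
Step 8: x=[5.2142 9.6244 13.0869] v=[-2.7074 1.0441 -1.0314]
Max displacement = 2.2605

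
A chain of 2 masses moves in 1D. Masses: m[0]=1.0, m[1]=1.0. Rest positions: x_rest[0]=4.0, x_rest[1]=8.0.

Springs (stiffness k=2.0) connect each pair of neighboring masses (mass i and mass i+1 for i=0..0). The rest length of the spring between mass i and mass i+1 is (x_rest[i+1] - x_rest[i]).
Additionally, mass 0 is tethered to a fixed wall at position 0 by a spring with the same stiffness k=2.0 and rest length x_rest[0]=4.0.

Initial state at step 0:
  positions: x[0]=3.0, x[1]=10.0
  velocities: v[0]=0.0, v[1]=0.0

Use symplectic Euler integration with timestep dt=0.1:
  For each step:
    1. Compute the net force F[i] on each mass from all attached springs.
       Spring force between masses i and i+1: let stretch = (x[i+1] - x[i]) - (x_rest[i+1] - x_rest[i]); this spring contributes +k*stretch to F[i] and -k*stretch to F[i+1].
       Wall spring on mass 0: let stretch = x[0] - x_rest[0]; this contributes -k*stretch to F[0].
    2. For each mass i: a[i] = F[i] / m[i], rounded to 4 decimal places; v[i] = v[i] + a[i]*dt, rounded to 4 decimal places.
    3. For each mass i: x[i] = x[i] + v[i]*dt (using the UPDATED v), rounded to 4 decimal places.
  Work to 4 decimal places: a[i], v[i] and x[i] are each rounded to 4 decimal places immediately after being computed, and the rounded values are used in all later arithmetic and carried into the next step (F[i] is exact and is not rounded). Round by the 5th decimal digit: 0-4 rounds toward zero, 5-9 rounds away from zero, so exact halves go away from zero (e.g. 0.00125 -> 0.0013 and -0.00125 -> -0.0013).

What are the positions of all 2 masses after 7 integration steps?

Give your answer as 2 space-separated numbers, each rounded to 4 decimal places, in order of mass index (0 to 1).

Step 0: x=[3.0000 10.0000] v=[0.0000 0.0000]
Step 1: x=[3.0800 9.9400] v=[0.8000 -0.6000]
Step 2: x=[3.2356 9.8228] v=[1.5560 -1.1720]
Step 3: x=[3.4582 9.6539] v=[2.2263 -1.6894]
Step 4: x=[3.7356 9.4411] v=[2.7738 -2.1285]
Step 5: x=[4.0524 9.1941] v=[3.1678 -2.4696]
Step 6: x=[4.3910 8.9243] v=[3.3857 -2.6979]
Step 7: x=[4.7324 8.6438] v=[3.4142 -2.8046]

Answer: 4.7324 8.6438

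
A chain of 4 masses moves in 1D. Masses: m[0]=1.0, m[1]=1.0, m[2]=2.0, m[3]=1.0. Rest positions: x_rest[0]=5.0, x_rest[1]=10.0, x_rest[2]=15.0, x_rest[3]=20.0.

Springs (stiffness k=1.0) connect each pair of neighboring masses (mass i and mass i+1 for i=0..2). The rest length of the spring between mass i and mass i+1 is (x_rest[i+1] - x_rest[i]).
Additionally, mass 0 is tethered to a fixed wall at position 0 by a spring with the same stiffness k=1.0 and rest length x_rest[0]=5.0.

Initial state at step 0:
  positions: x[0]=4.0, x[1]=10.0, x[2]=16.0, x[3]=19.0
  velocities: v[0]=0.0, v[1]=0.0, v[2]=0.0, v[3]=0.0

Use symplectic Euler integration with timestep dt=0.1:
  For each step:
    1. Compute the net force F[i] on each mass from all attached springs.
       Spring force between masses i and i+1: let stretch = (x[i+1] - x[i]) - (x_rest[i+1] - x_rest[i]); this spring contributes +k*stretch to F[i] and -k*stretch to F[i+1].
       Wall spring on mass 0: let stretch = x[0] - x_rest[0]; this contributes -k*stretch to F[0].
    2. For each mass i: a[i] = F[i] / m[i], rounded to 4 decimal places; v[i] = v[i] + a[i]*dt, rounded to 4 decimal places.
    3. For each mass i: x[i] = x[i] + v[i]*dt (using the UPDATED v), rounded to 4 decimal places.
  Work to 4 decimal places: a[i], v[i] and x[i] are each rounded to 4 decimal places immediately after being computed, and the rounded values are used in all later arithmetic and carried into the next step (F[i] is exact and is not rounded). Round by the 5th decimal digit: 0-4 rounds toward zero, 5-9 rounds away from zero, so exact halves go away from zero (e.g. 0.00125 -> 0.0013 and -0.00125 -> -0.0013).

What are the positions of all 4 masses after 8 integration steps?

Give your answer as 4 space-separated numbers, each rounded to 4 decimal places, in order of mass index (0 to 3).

Step 0: x=[4.0000 10.0000 16.0000 19.0000] v=[0.0000 0.0000 0.0000 0.0000]
Step 1: x=[4.0200 10.0000 15.9850 19.0200] v=[0.2000 0.0000 -0.1500 0.2000]
Step 2: x=[4.0596 10.0001 15.9553 19.0597] v=[0.3960 0.0005 -0.2975 0.3965]
Step 3: x=[4.1180 10.0003 15.9113 19.1183] v=[0.5841 0.0020 -0.4400 0.5861]
Step 4: x=[4.1941 10.0008 15.8538 19.1948] v=[0.7605 0.0049 -0.5752 0.7654]
Step 5: x=[4.2863 10.0018 15.7837 19.2879] v=[0.9218 0.0095 -0.7008 0.9313]
Step 6: x=[4.3928 10.0034 15.7022 19.3960] v=[1.0647 0.0161 -0.8147 1.0809]
Step 7: x=[4.5115 10.0059 15.6107 19.5172] v=[1.1865 0.0249 -0.9150 1.2115]
Step 8: x=[4.6400 10.0095 15.5107 19.6493] v=[1.2848 0.0359 -0.9999 1.3209]

Answer: 4.6400 10.0095 15.5107 19.6493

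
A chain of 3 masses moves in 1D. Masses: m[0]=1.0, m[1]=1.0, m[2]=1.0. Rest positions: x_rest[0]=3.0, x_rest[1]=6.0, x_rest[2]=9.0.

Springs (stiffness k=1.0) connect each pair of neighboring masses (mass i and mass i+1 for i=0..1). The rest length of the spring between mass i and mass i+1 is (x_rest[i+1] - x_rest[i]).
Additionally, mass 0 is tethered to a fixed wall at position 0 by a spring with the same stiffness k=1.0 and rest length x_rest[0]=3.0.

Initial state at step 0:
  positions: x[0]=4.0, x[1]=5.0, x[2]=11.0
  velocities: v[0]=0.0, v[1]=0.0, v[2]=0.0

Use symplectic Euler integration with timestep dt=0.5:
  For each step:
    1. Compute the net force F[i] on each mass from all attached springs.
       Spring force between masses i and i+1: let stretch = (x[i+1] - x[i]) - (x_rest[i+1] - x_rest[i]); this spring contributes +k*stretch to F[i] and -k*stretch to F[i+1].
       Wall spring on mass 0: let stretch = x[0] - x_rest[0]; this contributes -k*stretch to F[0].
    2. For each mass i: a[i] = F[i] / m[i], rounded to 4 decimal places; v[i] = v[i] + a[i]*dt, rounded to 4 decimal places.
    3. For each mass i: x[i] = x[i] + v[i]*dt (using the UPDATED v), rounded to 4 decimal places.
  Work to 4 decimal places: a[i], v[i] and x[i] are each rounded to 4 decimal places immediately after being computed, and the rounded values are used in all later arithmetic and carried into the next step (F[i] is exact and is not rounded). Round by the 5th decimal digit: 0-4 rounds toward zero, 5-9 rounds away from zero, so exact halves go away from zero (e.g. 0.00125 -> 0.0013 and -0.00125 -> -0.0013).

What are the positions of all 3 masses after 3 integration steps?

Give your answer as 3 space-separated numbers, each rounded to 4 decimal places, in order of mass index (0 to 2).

Answer: 2.3438 8.2969 8.6250

Derivation:
Step 0: x=[4.0000 5.0000 11.0000] v=[0.0000 0.0000 0.0000]
Step 1: x=[3.2500 6.2500 10.2500] v=[-1.5000 2.5000 -1.5000]
Step 2: x=[2.4375 7.7500 9.2500] v=[-1.6250 3.0000 -2.0000]
Step 3: x=[2.3438 8.2969 8.6250] v=[-0.1875 1.0938 -1.2500]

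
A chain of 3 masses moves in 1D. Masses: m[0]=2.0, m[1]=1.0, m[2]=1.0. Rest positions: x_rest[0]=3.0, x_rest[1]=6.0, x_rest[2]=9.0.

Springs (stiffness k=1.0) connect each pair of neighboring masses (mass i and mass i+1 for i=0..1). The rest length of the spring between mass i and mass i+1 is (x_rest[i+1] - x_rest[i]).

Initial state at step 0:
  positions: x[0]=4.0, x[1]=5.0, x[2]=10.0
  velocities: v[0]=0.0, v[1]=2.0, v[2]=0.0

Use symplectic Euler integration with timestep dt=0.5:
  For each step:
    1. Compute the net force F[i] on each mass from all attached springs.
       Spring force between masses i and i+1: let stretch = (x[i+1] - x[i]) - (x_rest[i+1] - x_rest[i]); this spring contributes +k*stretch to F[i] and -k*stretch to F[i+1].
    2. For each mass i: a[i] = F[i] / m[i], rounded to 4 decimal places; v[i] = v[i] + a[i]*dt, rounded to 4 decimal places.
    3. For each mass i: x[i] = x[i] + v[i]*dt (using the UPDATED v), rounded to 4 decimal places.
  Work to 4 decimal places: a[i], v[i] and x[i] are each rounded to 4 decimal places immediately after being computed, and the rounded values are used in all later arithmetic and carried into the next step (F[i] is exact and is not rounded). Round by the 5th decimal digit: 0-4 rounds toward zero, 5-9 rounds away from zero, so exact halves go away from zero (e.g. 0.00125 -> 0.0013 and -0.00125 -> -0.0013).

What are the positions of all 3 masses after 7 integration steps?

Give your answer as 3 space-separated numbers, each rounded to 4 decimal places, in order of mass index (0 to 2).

Answer: 5.4127 6.5700 12.6054

Derivation:
Step 0: x=[4.0000 5.0000 10.0000] v=[0.0000 2.0000 0.0000]
Step 1: x=[3.7500 7.0000 9.5000] v=[-0.5000 4.0000 -1.0000]
Step 2: x=[3.5313 8.8125 9.1250] v=[-0.4375 3.6250 -0.7500]
Step 3: x=[3.5977 9.3829 9.4219] v=[0.1328 1.1407 0.5938]
Step 4: x=[4.0123 8.5167 10.4591] v=[0.8291 -1.7324 2.0743]
Step 5: x=[4.6149 7.0100 11.7607] v=[1.2052 -3.0134 2.6031]
Step 6: x=[5.1419 6.0922 12.6246] v=[1.0540 -1.8356 1.7278]
Step 7: x=[5.4127 6.5700 12.6054] v=[0.5416 0.9555 -0.0384]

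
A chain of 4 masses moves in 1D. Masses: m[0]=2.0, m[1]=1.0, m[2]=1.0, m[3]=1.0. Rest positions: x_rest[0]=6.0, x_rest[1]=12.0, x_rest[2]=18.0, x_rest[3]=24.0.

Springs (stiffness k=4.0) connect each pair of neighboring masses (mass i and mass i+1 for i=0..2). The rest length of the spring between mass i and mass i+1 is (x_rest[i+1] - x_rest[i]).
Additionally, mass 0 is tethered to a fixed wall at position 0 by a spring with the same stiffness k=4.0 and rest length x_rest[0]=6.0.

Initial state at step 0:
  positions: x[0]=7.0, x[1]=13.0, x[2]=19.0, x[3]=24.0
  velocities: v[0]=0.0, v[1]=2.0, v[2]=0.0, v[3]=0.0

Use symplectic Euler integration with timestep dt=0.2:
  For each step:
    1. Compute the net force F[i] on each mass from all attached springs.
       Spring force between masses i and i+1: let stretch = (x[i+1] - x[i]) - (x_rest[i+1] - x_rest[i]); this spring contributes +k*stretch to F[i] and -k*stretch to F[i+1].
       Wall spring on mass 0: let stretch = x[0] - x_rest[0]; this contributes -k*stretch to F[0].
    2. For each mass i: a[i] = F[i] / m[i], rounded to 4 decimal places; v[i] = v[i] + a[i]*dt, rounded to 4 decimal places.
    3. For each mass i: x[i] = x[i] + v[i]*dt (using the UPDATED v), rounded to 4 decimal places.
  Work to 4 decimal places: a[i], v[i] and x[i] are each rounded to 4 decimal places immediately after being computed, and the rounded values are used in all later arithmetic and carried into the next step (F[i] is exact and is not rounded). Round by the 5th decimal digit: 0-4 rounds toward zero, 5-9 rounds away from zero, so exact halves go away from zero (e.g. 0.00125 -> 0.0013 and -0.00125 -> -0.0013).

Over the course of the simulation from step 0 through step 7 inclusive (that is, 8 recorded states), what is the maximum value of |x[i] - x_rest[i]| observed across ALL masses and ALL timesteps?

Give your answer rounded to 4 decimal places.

Answer: 1.6336

Derivation:
Step 0: x=[7.0000 13.0000 19.0000 24.0000] v=[0.0000 2.0000 0.0000 0.0000]
Step 1: x=[6.9200 13.4000 18.8400 24.1600] v=[-0.4000 2.0000 -0.8000 0.8000]
Step 2: x=[6.8048 13.6336 18.6608 24.4288] v=[-0.5760 1.1680 -0.8960 1.3440]
Step 3: x=[6.6915 13.5789 18.6001 24.7347] v=[-0.5664 -0.2733 -0.3034 1.5296]
Step 4: x=[6.5939 13.2256 18.7176 25.0191] v=[-0.4880 -1.7663 0.5873 1.4219]
Step 5: x=[6.4993 12.6900 18.9646 25.2552] v=[-0.4729 -2.6781 1.2349 1.1807]
Step 6: x=[6.3800 12.1678 19.2141 25.4448] v=[-0.5963 -2.6110 1.2477 0.9482]
Step 7: x=[6.2134 11.8470 19.3331 25.5975] v=[-0.8332 -1.6042 0.5952 0.7636]
Max displacement = 1.6336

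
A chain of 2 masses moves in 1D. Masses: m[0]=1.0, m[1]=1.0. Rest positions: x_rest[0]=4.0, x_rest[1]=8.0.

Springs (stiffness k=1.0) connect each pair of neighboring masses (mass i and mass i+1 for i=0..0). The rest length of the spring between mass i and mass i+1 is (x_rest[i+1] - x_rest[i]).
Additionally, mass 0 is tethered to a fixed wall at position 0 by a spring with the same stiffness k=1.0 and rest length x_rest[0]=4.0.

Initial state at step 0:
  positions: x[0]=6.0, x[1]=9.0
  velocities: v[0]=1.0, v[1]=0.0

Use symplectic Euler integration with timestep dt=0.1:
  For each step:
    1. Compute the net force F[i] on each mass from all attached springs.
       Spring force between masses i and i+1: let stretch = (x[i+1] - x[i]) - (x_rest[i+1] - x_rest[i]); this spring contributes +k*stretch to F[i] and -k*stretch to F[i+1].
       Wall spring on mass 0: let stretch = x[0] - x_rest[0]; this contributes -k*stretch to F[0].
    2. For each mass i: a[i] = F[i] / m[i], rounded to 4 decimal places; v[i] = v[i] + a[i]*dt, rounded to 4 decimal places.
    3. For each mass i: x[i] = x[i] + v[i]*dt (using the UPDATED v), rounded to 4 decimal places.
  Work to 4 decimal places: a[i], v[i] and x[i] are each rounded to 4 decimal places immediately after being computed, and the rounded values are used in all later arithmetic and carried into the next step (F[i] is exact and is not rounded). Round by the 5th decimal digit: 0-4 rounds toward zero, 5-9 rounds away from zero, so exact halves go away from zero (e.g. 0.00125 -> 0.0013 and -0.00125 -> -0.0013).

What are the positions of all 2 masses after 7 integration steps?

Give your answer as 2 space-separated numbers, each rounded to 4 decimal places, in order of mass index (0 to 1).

Step 0: x=[6.0000 9.0000] v=[1.0000 0.0000]
Step 1: x=[6.0700 9.0100] v=[0.7000 0.1000]
Step 2: x=[6.1087 9.0306] v=[0.3870 0.2060]
Step 3: x=[6.1155 9.0620] v=[0.0683 0.3138]
Step 4: x=[6.0906 9.1039] v=[-0.2486 0.4192]
Step 5: x=[6.0350 9.1557] v=[-0.5563 0.5179]
Step 6: x=[5.9502 9.2163] v=[-0.8477 0.6058]
Step 7: x=[5.8386 9.2842] v=[-1.1161 0.6792]

Answer: 5.8386 9.2842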